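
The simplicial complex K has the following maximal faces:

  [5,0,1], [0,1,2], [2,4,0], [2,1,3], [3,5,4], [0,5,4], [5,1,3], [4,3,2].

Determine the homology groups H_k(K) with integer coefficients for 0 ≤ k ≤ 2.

Fix the vertex order 0 < 1 < 2 < 3 < 4 < 5 and write every simplex with vertices in increasing order. Then dim K = 2 and the simplices of K are:

  0-simplices (6): [0], [1], [2], [3], [4], [5]
  1-simplices (12): [0,1], [0,2], [0,4], [0,5], [1,2], [1,3], [1,5], [2,3], [2,4], [3,4], [3,5], [4,5]
  2-simplices (8): [0,1,2], [0,1,5], [0,2,4], [0,4,5], [1,2,3], [1,3,5], [2,3,4], [3,4,5]

giving chain groups C_0 ≅ Z^6, C_1 ≅ Z^12, C_2 ≅ Z^8.

Boundary ∂_1: C_1 → C_0 sends each edge [p,q] (with p < q) to q − p. For instance
  ∂[0,2] = [2] − [0].
The 6×12 boundary matrix has rank 5 and Smith normal form diag(1,1,1,1,1).

The boundary map ∂_2: C_2 → C_1 maps a triangle to the signed sum of its edges. For instance
  ∂[0,1,5] = [1,5] − [0,5] + [0,1],
  ∂[1,3,5] = [3,5] − [1,5] + [1,3].
The resulting 12×8 matrix has rank 7, and its Smith normal form has invariant factors (1,1,1,1,1,1,1).

From H_k ≅ ker(∂_k) / im(∂_{k+1}) we obtain:

  H_0: rank C_0 − rank ∂_1 = 6 − 5 = 1, and the invariant factors of ∂_1 are all 1, so H_0 ≅ Z.
  H_1: rank ker ∂_1 − rank ∂_2 = (12 − 5) − 7 = 0, and the invariant factors of ∂_2 are all 1, so H_1 ≅ 0.
  H_2: rank ker ∂_2 − rank ∂_3 = (8 − 7) − 0 = 1, and there is no ∂_3, so H_2 ≅ Z.

H_0 ≅ Z,  H_1 = 0,  H_2 ≅ Z.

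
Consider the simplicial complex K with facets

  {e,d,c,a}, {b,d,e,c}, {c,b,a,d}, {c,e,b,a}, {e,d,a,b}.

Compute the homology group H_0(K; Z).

H_0 = Z.

Take the total order a < b < c < d < e on the vertex set. Then K (dimension 3) consists of the simplices:

  0-simplices (5): a, b, c, d, e
  1-simplices (10): ab, ac, ad, ae, bc, bd, be, cd, ce, de
  2-simplices (10): abc, abd, abe, acd, ace, ade, bcd, bce, bde, cde
  3-simplices (5): abcd, abce, abde, acde, bcde

Hence C_0 ≅ Z^5, C_1 ≅ Z^10, C_2 ≅ Z^10, C_3 ≅ Z^5.

∂_1: C_1 → C_0 sends each edge [p,q] (with p < q) to q − p. For instance
  ∂ae = e − a.
As a 5×10 matrix over Z this has rank 4, with invariant factors (1,1,1,1).

The boundary map ∂_2: C_2 → C_1 sends each 2-simplex [p,q,r] to [q,r] − [p,r] + [p,q]. For instance
  ∂ade = de − ae + ad,
  ∂cde = de − ce + cd.
The 10×10 boundary matrix has rank 6 and Smith normal form diag(1,1,1,1,1,1).

The boundary map ∂_3: C_3 → C_2 sends each 3-simplex σ to the alternating sum Σ_i (−1)^i (σ with its i-th vertex removed). For instance
  ∂bcde = cde − bde + bce − bcd,
  ∂acde = cde − ade + ace − acd.
As a 10×5 matrix over Z this has rank 4, with invariant factors (1,1,1,1).

Computing H_k = (kernel of ∂_k) / (image of ∂_{k+1}):

  H_0: rank C_0 − rank ∂_1 = 5 − 4 = 1, and the invariant factors of ∂_1 are all 1, so H_0 ≅ Z.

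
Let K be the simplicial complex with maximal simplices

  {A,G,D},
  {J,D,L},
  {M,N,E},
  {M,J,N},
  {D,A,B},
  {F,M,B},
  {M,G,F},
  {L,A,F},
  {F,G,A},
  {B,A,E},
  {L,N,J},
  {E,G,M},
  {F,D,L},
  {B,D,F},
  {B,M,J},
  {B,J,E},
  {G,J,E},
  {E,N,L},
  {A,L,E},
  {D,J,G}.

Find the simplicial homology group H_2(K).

H_2 = 0.

K has 10 vertices, 30 edges, 20 triangles.
rank ∂_2 = 20, rank ∂_3 = 0 ⇒ b_2 = 20 − 20 − 0 = 0. So H_2 ≅ 0.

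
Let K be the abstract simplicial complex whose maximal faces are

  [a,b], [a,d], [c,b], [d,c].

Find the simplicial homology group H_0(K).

Take the total order a < b < c < d on the vertex set. Then K (dimension 1) consists of the simplices:

  0-simplices (4): a, b, c, d
  1-simplices (4): ab, ad, bc, cd

giving chain groups C_0 ≅ Z^4, C_1 ≅ Z^4.

∂_1: C_1 → C_0 is given by ∂[p,q] = [q] − [p]. For instance
  ∂bc = c − b.
The 4×4 boundary matrix has rank 3 and Smith normal form diag(1,1,1).

Now H_k = ker ∂_k / im ∂_{k+1}, so:

  H_0: rank C_0 − rank ∂_1 = 4 − 3 = 1, and the invariant factors of ∂_1 are all 1, so H_0 = Z.

H_0 = Z.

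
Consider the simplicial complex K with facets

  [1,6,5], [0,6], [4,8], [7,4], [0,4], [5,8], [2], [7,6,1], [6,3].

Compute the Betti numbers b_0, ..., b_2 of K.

Order the vertices as 0 < 1 < 2 < 3 < 4 < 5 < 6 < 7 < 8. Listing each simplex with vertices in this order, K has dimension 2 with simplices:

  0-simplices (9): [0], [1], [2], [3], [4], [5], [6], [7], [8]
  1-simplices (11): [0,4], [0,6], [1,5], [1,6], [1,7], [3,6], [4,7], [4,8], [5,6], [5,8], [6,7]
  2-simplices (2): [1,5,6], [1,6,7]

so the chain groups are C_0 ≅ Z^9, C_1 ≅ Z^11, C_2 ≅ Z^2.

Boundary ∂_1: C_1 → C_0 is given by ∂[p,q] = [q] − [p].
The resulting 9×11 matrix has rank 7, and its Smith normal form has invariant factors (1,1,1,1,1,1,1).

The boundary map ∂_2: C_2 → C_1 sends each 2-simplex [p,q,r] to [q,r] − [p,r] + [p,q]. For instance
  ∂[1,5,6] = [5,6] − [1,6] + [1,5],
  ∂[1,6,7] = [6,7] − [1,7] + [1,6].
This gives a 11×2 integer matrix of rank 2; reducing to Smith normal form yields diagonal entries (1,1).

Now H_k = ker ∂_k / im ∂_{k+1}, so:

  H_0: rank C_0 − rank ∂_1 = 9 − 7 = 2, and the invariant factors of ∂_1 are all 1, so H_0 ≅ Z^2.
  H_1: rank ker ∂_1 − rank ∂_2 = (11 − 7) − 2 = 2, and the invariant factors of ∂_2 are all 1, so H_1 ≅ Z^2.
  H_2: rank ker ∂_2 − rank ∂_3 = (2 − 2) − 0 = 0, and there is no ∂_3, so H_2 ≅ 0.

As a check, the Euler characteristic is 9 − 11 + 2 = 0, which agrees with 2 − 2 + 0 = 0.

Hence the Betti numbers are b_0 = 2, b_1 = 2, b_2 = 0.

b_0 = 2, b_1 = 2, b_2 = 0.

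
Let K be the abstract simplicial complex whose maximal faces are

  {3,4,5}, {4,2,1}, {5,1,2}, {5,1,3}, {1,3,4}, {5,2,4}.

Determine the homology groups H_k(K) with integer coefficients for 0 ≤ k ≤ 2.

H_0 ≅ Z,  H_1 = 0,  H_2 ≅ Z.

Order the vertices as 1 < 2 < 3 < 4 < 5. Listing each simplex with vertices in this order, K has dimension 2 with simplices:

  0-simplices (5): [1], [2], [3], [4], [5]
  1-simplices (9): [1,2], [1,3], [1,4], [1,5], [2,4], [2,5], [3,4], [3,5], [4,5]
  2-simplices (6): [1,2,4], [1,2,5], [1,3,4], [1,3,5], [2,4,5], [3,4,5]

giving chain groups C_0 ≅ Z^5, C_1 ≅ Z^9, C_2 ≅ Z^6.

Boundary ∂_1: C_1 → C_0 is given by ∂[p,q] = [q] − [p]. For instance
  ∂[3,4] = [4] − [3].
The resulting 5×9 matrix has rank 4, and its Smith normal form has invariant factors (1,1,1,1).

Boundary ∂_2: C_2 → C_1 acts by ∂[p,q,r] = [q,r] − [p,r] + [p,q]. For instance
  ∂[3,4,5] = [4,5] − [3,5] + [3,4],
  ∂[1,2,4] = [2,4] − [1,4] + [1,2].
As a 9×6 matrix over Z this has rank 5, with invariant factors (1,1,1,1,1).

Reading off H_k = ker ∂_k / im ∂_{k+1}:

  H_0: rank C_0 − rank ∂_1 = 5 − 4 = 1, and the invariant factors of ∂_1 are all 1, so H_0 = Z.
  H_1: rank ker ∂_1 − rank ∂_2 = (9 − 4) − 5 = 0, and the invariant factors of ∂_2 are all 1, so H_1 = 0.
  H_2: rank ker ∂_2 − rank ∂_3 = (6 − 5) − 0 = 1, and there is no ∂_3, so H_2 = Z.

(K is a triangulation of the 2-sphere S^2.)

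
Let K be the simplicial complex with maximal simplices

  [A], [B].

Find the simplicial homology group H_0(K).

H_0 = Z^2.

K has 2 vertices.
rank ∂_0 = 0, rank ∂_1 = 0 ⇒ b_0 = 2 − 0 − 0 = 2. So H_0 ≅ Z^2.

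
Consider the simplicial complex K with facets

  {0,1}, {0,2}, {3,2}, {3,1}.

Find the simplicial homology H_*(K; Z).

Take the total order 0 < 1 < 2 < 3 on the vertex set. Then K (dimension 1) consists of the simplices:

  0-simplices (4): [0], [1], [2], [3]
  1-simplices (4): [0,1], [0,2], [1,3], [2,3]

giving chain groups C_0 ≅ Z^4, C_1 ≅ Z^4.

∂_1: C_1 → C_0 maps an edge to its endpoints' difference, ∂[p,q] = q − p. For instance
  ∂[0,1] = [1] − [0].
The resulting 4×4 matrix has rank 3, and its Smith normal form has invariant factors (1,1,1).

Reading off H_k = ker ∂_k / im ∂_{k+1}:

  H_0: rank C_0 − rank ∂_1 = 4 − 3 = 1, and the invariant factors of ∂_1 are all 1, so H_0 ≅ Z.
  H_1: rank ker ∂_1 − rank ∂_2 = (4 − 3) − 0 = 1, and there is no ∂_2, so H_1 ≅ Z.

As a check, the Euler characteristic is 4 − 4 = 0, which agrees with 1 − 1 = 0.
(K is a triangulation of the circle S^1.)

H_0 ≅ Z,  H_1 ≅ Z.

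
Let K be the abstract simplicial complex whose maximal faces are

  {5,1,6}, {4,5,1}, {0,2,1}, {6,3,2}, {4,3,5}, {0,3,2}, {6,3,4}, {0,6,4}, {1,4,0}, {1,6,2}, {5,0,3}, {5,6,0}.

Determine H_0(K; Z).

H_0 ≅ Z.

Take the total order 0 < 1 < 2 < 3 < 4 < 5 < 6 on the vertex set. Then K (dimension 2) consists of the simplices:

  0-simplices (7): [0], [1], [2], [3], [4], [5], [6]
  1-simplices (18): [0,1], [0,2], [0,3], [0,4], [0,5], [0,6], [1,2], [1,4], [1,5], [1,6], [2,3], [2,6], [3,4], [3,5], [3,6], [4,5], [4,6], [5,6]
  2-simplices (12): [0,1,2], [0,1,4], [0,2,3], [0,3,5], [0,4,6], [0,5,6], [1,2,6], [1,4,5], [1,5,6], [2,3,6], [3,4,5], [3,4,6]

giving chain groups C_0 ≅ Z^7, C_1 ≅ Z^18, C_2 ≅ Z^12.

The boundary map ∂_1: C_1 → C_0 sends each edge [p,q] (with p < q) to q − p.
The resulting 7×18 matrix has rank 6, and its Smith normal form has invariant factors (1,1,1,1,1,1).

The boundary map ∂_2: C_2 → C_1 acts by ∂[p,q,r] = [q,r] − [p,r] + [p,q]. For instance
  ∂[0,1,2] = [1,2] − [0,2] + [0,1],
  ∂[0,1,4] = [1,4] − [0,4] + [0,1].
The 18×12 boundary matrix has rank 12 and Smith normal form diag(1,1,1,1,1,1,1,1,1,1,1,2).

From H_k ≅ ker(∂_k) / im(∂_{k+1}) we obtain:

  H_0: rank C_0 − rank ∂_1 = 7 − 6 = 1, and the invariant factors of ∂_1 are all 1, so H_0 ≅ Z.

(K is a triangulation of the real projective plane RP^2.)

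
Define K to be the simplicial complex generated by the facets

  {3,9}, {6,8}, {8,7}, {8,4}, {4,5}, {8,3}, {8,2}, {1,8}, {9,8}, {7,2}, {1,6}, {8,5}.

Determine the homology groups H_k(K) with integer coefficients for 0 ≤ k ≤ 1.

H_0 ≅ Z,  H_1 ≅ Z^4.

Fix the vertex order 1 < 2 < 3 < 4 < 5 < 6 < 7 < 8 < 9 and write every simplex with vertices in increasing order. Then dim K = 1 and the simplices of K are:

  0-simplices (9): [1], [2], [3], [4], [5], [6], [7], [8], [9]
  1-simplices (12): [1,6], [1,8], [2,7], [2,8], [3,8], [3,9], [4,5], [4,8], [5,8], [6,8], [7,8], [8,9]

giving chain groups C_0 ≅ Z^9, C_1 ≅ Z^12.

Boundary ∂_1: C_1 → C_0 sends each edge [p,q] (with p < q) to q − p. For instance
  ∂[5,8] = [8] − [5].
The resulting 9×12 matrix has rank 8, and its Smith normal form has invariant factors (1,1,1,1,1,1,1,1).

Reading off H_k = ker ∂_k / im ∂_{k+1}:

  H_0: rank C_0 − rank ∂_1 = 9 − 8 = 1, and the invariant factors of ∂_1 are all 1, so H_0 ≅ Z.
  H_1: rank ker ∂_1 − rank ∂_2 = (12 − 8) − 0 = 4, and there is no ∂_2, so H_1 ≅ Z^4.

As a check, the Euler characteristic is 9 − 12 = -3, which agrees with 1 − 4 = -3.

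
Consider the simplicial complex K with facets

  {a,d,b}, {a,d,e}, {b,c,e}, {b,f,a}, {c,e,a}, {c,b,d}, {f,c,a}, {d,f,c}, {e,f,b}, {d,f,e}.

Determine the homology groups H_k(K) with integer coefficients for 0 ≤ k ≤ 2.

H_0 ≅ Z,  H_1 ≅ Z/2,  H_2 = 0.

Take the total order a < b < c < d < e < f on the vertex set. Then K (dimension 2) consists of the simplices:

  0-simplices (6): a, b, c, d, e, f
  1-simplices (15): ab, ac, ad, ae, af, bc, bd, be, bf, cd, ce, cf, de, df, ef
  2-simplices (10): abd, abf, ace, acf, ade, bcd, bce, bef, cdf, def

Hence C_0 ≅ Z^6, C_1 ≅ Z^15, C_2 ≅ Z^10.

∂_1: C_1 → C_0 is given by ∂[p,q] = [q] − [p].
The resulting 6×15 matrix has rank 5, and its Smith normal form has invariant factors (1,1,1,1,1).

∂_2: C_2 → C_1 acts by ∂[p,q,r] = [q,r] − [p,r] + [p,q]. For instance
  ∂bef = ef − bf + be,
  ∂bce = ce − be + bc.
This gives a 15×10 integer matrix of rank 10; reducing to Smith normal form yields diagonal entries (1,1,1,1,1,1,1,1,1,2).

From H_k ≅ ker(∂_k) / im(∂_{k+1}) we obtain:

  H_0: rank C_0 − rank ∂_1 = 6 − 5 = 1, and the invariant factors of ∂_1 are all 1, so H_0 ≅ Z.
  H_1: rank ker ∂_1 − rank ∂_2 = (15 − 5) − 10 = 0, and ∂_2 has invariant factor 2 > 1, so H_1 ≅ Z/2.
  H_2: rank ker ∂_2 − rank ∂_3 = (10 − 10) − 0 = 0, and there is no ∂_3, so H_2 ≅ 0.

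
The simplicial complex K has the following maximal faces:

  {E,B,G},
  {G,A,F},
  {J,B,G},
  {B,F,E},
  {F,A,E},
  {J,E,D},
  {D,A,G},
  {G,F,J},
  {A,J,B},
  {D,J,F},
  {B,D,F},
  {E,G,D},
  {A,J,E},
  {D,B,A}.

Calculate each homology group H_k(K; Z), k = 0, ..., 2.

Fix the vertex order A < B < D < E < F < G < J and write every simplex with vertices in increasing order. Then dim K = 2 and the simplices of K are:

  0-simplices (7): A, B, D, E, F, G, J
  1-simplices (21): AB, AD, AE, AF, AG, AJ, BD, BE, BF, BG, BJ, DE, DF, DG, DJ, EF, EG, EJ, FG, FJ, GJ
  2-simplices (14): ABD, ABJ, ADG, AEF, AEJ, AFG, BDF, BEF, BEG, BGJ, DEG, DEJ, DFJ, FGJ

Hence C_0 ≅ Z^7, C_1 ≅ Z^21, C_2 ≅ Z^14.

Boundary ∂_1: C_1 → C_0 maps an edge to its endpoints' difference, ∂[p,q] = q − p. For instance
  ∂AG = G − A.
The 7×21 boundary matrix has rank 6 and Smith normal form diag(1,1,1,1,1,1).

Boundary ∂_2: C_2 → C_1 maps a triangle to the signed sum of its edges. For instance
  ∂ADG = DG − AG + AD,
  ∂ABD = BD − AD + AB.
The resulting 21×14 matrix has rank 13, and its Smith normal form has invariant factors (1,1,1,1,1,1,1,1,1,1,1,1,1).

From H_k ≅ ker(∂_k) / im(∂_{k+1}) we obtain:

  H_0: rank C_0 − rank ∂_1 = 7 − 6 = 1, and the invariant factors of ∂_1 are all 1, so H_0 ≅ Z.
  H_1: rank ker ∂_1 − rank ∂_2 = (21 − 6) − 13 = 2, and the invariant factors of ∂_2 are all 1, so H_1 ≅ Z^2.
  H_2: rank ker ∂_2 − rank ∂_3 = (14 − 13) − 0 = 1, and there is no ∂_3, so H_2 ≅ Z.

H_0 = Z,  H_1 = Z^2,  H_2 = Z.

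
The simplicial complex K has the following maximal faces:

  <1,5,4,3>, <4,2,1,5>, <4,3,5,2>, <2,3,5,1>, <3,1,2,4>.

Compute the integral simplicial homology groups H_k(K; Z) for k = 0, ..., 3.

H_0 = Z,  H_1 = 0,  H_2 = 0,  H_3 = Z.

We work with the vertex ordering 1 < 2 < 3 < 4 < 5. The simplices of K, each written with vertices in increasing order, are:

  0-simplices (5): [1], [2], [3], [4], [5]
  1-simplices (10): [1,2], [1,3], [1,4], [1,5], [2,3], [2,4], [2,5], [3,4], [3,5], [4,5]
  2-simplices (10): [1,2,3], [1,2,4], [1,2,5], [1,3,4], [1,3,5], [1,4,5], [2,3,4], [2,3,5], [2,4,5], [3,4,5]
  3-simplices (5): [1,2,3,4], [1,2,3,5], [1,2,4,5], [1,3,4,5], [2,3,4,5]

Hence C_0 ≅ Z^5, C_1 ≅ Z^10, C_2 ≅ Z^10, C_3 ≅ Z^5.

The boundary map ∂_1: C_1 → C_0 maps an edge to its endpoints' difference, ∂[p,q] = q − p. For instance
  ∂[1,5] = [5] − [1].
This gives a 5×10 integer matrix of rank 4; reducing to Smith normal form yields diagonal entries (1,1,1,1).

∂_2: C_2 → C_1 sends each 2-simplex [p,q,r] to [q,r] − [p,r] + [p,q]. For instance
  ∂[1,3,4] = [3,4] − [1,4] + [1,3],
  ∂[1,2,3] = [2,3] − [1,3] + [1,2].
The resulting 10×10 matrix has rank 6, and its Smith normal form has invariant factors (1,1,1,1,1,1).

∂_3: C_3 → C_2 sends each 3-simplex σ to the alternating sum Σ_i (−1)^i (σ with its i-th vertex removed). For instance
  ∂[1,3,4,5] = [3,4,5] − [1,4,5] + [1,3,5] − [1,3,4],
  ∂[1,2,3,4] = [2,3,4] − [1,3,4] + [1,2,4] − [1,2,3].
As a 10×5 matrix over Z this has rank 4, with invariant factors (1,1,1,1).

From H_k ≅ ker(∂_k) / im(∂_{k+1}) we obtain:

  H_0: rank C_0 − rank ∂_1 = 5 − 4 = 1, and the invariant factors of ∂_1 are all 1, so H_0 = Z.
  H_1: rank ker ∂_1 − rank ∂_2 = (10 − 4) − 6 = 0, and the invariant factors of ∂_2 are all 1, so H_1 = 0.
  H_2: rank ker ∂_2 − rank ∂_3 = (10 − 6) − 4 = 0, and the invariant factors of ∂_3 are all 1, so H_2 = 0.
  H_3: rank ker ∂_3 − rank ∂_4 = (5 − 4) − 0 = 1, and there is no ∂_4, so H_3 = Z.

As a check, the Euler characteristic is 5 − 10 + 10 − 5 = 0, which agrees with 1 − 0 + 0 − 1 = 0.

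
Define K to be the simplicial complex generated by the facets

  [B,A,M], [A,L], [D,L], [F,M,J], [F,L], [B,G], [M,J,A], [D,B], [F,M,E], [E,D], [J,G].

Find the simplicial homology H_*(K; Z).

Fix the vertex order A < B < D < E < F < G < J < L < M and write every simplex with vertices in increasing order. Then dim K = 2 and the simplices of K are:

  0-simplices (9): A, B, D, E, F, G, J, L, M
  1-simplices (16): AB, AJ, AL, AM, BD, BG, BM, DE, DL, EF, EM, FJ, FL, FM, GJ, JM
  2-simplices (4): ABM, AJM, EFM, FJM

so the chain groups are C_0 ≅ Z^9, C_1 ≅ Z^16, C_2 ≅ Z^4.

∂_1: C_1 → C_0 is given by ∂[p,q] = [q] − [p].
The resulting 9×16 matrix has rank 8, and its Smith normal form has invariant factors (1,1,1,1,1,1,1,1).

∂_2: C_2 → C_1 maps a triangle to the signed sum of its edges. For instance
  ∂EFM = FM − EM + EF,
  ∂ABM = BM − AM + AB.
As a 16×4 matrix over Z this has rank 4, with invariant factors (1,1,1,1).

Computing H_k = (kernel of ∂_k) / (image of ∂_{k+1}):

  H_0: rank C_0 − rank ∂_1 = 9 − 8 = 1, and the invariant factors of ∂_1 are all 1, so H_0 ≅ Z.
  H_1: rank ker ∂_1 − rank ∂_2 = (16 − 8) − 4 = 4, and the invariant factors of ∂_2 are all 1, so H_1 ≅ Z^4.
  H_2: rank ker ∂_2 − rank ∂_3 = (4 − 4) − 0 = 0, and there is no ∂_3, so H_2 ≅ 0.

H_0 ≅ Z,  H_1 ≅ Z^4,  H_2 = 0.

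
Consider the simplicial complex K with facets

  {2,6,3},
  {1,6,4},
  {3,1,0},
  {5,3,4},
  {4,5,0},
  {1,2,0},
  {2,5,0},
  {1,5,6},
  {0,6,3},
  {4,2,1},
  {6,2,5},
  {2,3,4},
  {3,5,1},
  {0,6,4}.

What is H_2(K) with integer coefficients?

We work with the vertex ordering 0 < 1 < 2 < 3 < 4 < 5 < 6. The simplices of K, each written with vertices in increasing order, are:

  0-simplices (7): [0], [1], [2], [3], [4], [5], [6]
  1-simplices (21): [0,1], [0,2], [0,3], [0,4], [0,5], [0,6], [1,2], [1,3], [1,4], [1,5], [1,6], [2,3], [2,4], [2,5], [2,6], [3,4], [3,5], [3,6], [4,5], [4,6], [5,6]
  2-simplices (14): [0,1,2], [0,1,3], [0,2,5], [0,3,6], [0,4,5], [0,4,6], [1,2,4], [1,3,5], [1,4,6], [1,5,6], [2,3,4], [2,3,6], [2,5,6], [3,4,5]

giving chain groups C_0 ≅ Z^7, C_1 ≅ Z^21, C_2 ≅ Z^14.

∂_1: C_1 → C_0 sends each edge [p,q] (with p < q) to q − p. For instance
  ∂[2,6] = [6] − [2].
The resulting 7×21 matrix has rank 6, and its Smith normal form has invariant factors (1,1,1,1,1,1).

The boundary map ∂_2: C_2 → C_1 maps a triangle to the signed sum of its edges. For instance
  ∂[1,3,5] = [3,5] − [1,5] + [1,3],
  ∂[2,3,6] = [3,6] − [2,6] + [2,3].
The resulting 21×14 matrix has rank 13, and its Smith normal form has invariant factors (1,1,1,1,1,1,1,1,1,1,1,1,1).

Reading off H_k = ker ∂_k / im ∂_{k+1}:

  H_2: rank ker ∂_2 − rank ∂_3 = (14 − 13) − 0 = 1, and there is no ∂_3, so H_2 ≅ Z.

(K is a triangulation of the torus T^2.)

H_2 ≅ Z.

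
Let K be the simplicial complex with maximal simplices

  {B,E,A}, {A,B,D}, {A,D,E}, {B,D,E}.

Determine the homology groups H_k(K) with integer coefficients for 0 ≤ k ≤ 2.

Take the total order A < B < D < E on the vertex set. Then K (dimension 2) consists of the simplices:

  0-simplices (4): A, B, D, E
  1-simplices (6): AB, AD, AE, BD, BE, DE
  2-simplices (4): ABD, ABE, ADE, BDE

Hence C_0 ≅ Z^4, C_1 ≅ Z^6, C_2 ≅ Z^4.

The boundary map ∂_1: C_1 → C_0 sends each edge [p,q] (with p < q) to q − p. For instance
  ∂BD = D − B.
The resulting 4×6 matrix has rank 3, and its Smith normal form has invariant factors (1,1,1).

The boundary map ∂_2: C_2 → C_1 sends each 2-simplex [p,q,r] to [q,r] − [p,r] + [p,q]. For instance
  ∂ABE = BE − AE + AB,
  ∂ABD = BD − AD + AB.
As a 6×4 matrix over Z this has rank 3, with invariant factors (1,1,1).

Now H_k = ker ∂_k / im ∂_{k+1}, so:

  H_0: rank C_0 − rank ∂_1 = 4 − 3 = 1, and the invariant factors of ∂_1 are all 1, so H_0 = Z.
  H_1: rank ker ∂_1 − rank ∂_2 = (6 − 3) − 3 = 0, and the invariant factors of ∂_2 are all 1, so H_1 = 0.
  H_2: rank ker ∂_2 − rank ∂_3 = (4 − 3) − 0 = 1, and there is no ∂_3, so H_2 = Z.

As a check, the Euler characteristic is 4 − 6 + 4 = 2, which agrees with 1 − 0 + 1 = 2.

H_0 ≅ Z,  H_1 = 0,  H_2 ≅ Z.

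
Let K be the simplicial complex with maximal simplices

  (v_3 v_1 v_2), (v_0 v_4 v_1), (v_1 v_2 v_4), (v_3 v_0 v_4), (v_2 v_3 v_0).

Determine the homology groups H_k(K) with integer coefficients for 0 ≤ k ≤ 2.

H_0 = Z,  H_1 = Z,  H_2 = 0.

K has 5 vertices, 10 edges, 5 triangles.
rank ∂_0 = 0, rank ∂_1 = 4 ⇒ b_0 = 5 − 0 − 4 = 1; all invariant factors of ∂_1 are 1 so no torsion. So H_0 = Z.
rank ∂_1 = 4, rank ∂_2 = 5 ⇒ b_1 = 10 − 4 − 5 = 1; all invariant factors of ∂_2 are 1 so no torsion. So H_1 = Z.
rank ∂_2 = 5, rank ∂_3 = 0 ⇒ b_2 = 5 − 5 − 0 = 0. So H_2 = 0.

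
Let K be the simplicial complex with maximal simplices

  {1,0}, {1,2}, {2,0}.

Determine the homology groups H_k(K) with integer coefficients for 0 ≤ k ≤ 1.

Order the vertices as 0 < 1 < 2. Listing each simplex with vertices in this order, K has dimension 1 with simplices:

  0-simplices (3): [0], [1], [2]
  1-simplices (3): [0,1], [0,2], [1,2]

so the chain groups are C_0 ≅ Z^3, C_1 ≅ Z^3.

The boundary map ∂_1: C_1 → C_0 maps an edge to its endpoints' difference, ∂[p,q] = q − p.
The resulting 3×3 matrix has rank 2, and its Smith normal form has invariant factors (1,1).

Reading off H_k = ker ∂_k / im ∂_{k+1}:

  H_0: rank C_0 − rank ∂_1 = 3 − 2 = 1, and the invariant factors of ∂_1 are all 1, so H_0 ≅ Z.
  H_1: rank ker ∂_1 − rank ∂_2 = (3 − 2) − 0 = 1, and there is no ∂_2, so H_1 ≅ Z.

As a check, the Euler characteristic is 3 − 3 = 0, which agrees with 1 − 1 = 0.

H_0 ≅ Z,  H_1 ≅ Z.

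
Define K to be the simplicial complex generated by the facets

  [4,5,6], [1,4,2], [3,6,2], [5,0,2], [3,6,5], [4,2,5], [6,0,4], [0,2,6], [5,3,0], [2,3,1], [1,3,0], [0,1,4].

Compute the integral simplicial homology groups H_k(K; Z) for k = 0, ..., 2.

H_0 = Z,  H_1 = Z/2,  H_2 = 0.

Fix the vertex order 0 < 1 < 2 < 3 < 4 < 5 < 6 and write every simplex with vertices in increasing order. Then dim K = 2 and the simplices of K are:

  0-simplices (7): [0], [1], [2], [3], [4], [5], [6]
  1-simplices (18): [0,1], [0,2], [0,3], [0,4], [0,5], [0,6], [1,2], [1,3], [1,4], [2,3], [2,4], [2,5], [2,6], [3,5], [3,6], [4,5], [4,6], [5,6]
  2-simplices (12): [0,1,3], [0,1,4], [0,2,5], [0,2,6], [0,3,5], [0,4,6], [1,2,3], [1,2,4], [2,3,6], [2,4,5], [3,5,6], [4,5,6]

Hence C_0 ≅ Z^7, C_1 ≅ Z^18, C_2 ≅ Z^12.

The boundary map ∂_1: C_1 → C_0 maps an edge to its endpoints' difference, ∂[p,q] = q − p. For instance
  ∂[0,4] = [4] − [0].
As a 7×18 matrix over Z this has rank 6, with invariant factors (1,1,1,1,1,1).

The boundary map ∂_2: C_2 → C_1 sends each 2-simplex [p,q,r] to [q,r] − [p,r] + [p,q]. For instance
  ∂[0,1,4] = [1,4] − [0,4] + [0,1],
  ∂[0,1,3] = [1,3] − [0,3] + [0,1].
The resulting 18×12 matrix has rank 12, and its Smith normal form has invariant factors (1,1,1,1,1,1,1,1,1,1,1,2).

Now H_k = ker ∂_k / im ∂_{k+1}, so:

  H_0: rank C_0 − rank ∂_1 = 7 − 6 = 1, and the invariant factors of ∂_1 are all 1, so H_0 ≅ Z.
  H_1: rank ker ∂_1 − rank ∂_2 = (18 − 6) − 12 = 0, and ∂_2 has invariant factor 2 > 1, so H_1 ≅ Z/2.
  H_2: rank ker ∂_2 − rank ∂_3 = (12 − 12) − 0 = 0, and there is no ∂_3, so H_2 ≅ 0.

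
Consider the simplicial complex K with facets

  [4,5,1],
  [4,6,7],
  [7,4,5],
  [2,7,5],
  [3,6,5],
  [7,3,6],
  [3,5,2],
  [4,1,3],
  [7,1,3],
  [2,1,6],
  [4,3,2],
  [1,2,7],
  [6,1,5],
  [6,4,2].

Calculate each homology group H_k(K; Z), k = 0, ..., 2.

H_0 = Z,  H_1 = Z^2,  H_2 = Z.

Fix the vertex order 1 < 2 < 3 < 4 < 5 < 6 < 7 and write every simplex with vertices in increasing order. Then dim K = 2 and the simplices of K are:

  0-simplices (7): [1], [2], [3], [4], [5], [6], [7]
  1-simplices (21): [1,2], [1,3], [1,4], [1,5], [1,6], [1,7], [2,3], [2,4], [2,5], [2,6], [2,7], [3,4], [3,5], [3,6], [3,7], [4,5], [4,6], [4,7], [5,6], [5,7], [6,7]
  2-simplices (14): [1,2,6], [1,2,7], [1,3,4], [1,3,7], [1,4,5], [1,5,6], [2,3,4], [2,3,5], [2,4,6], [2,5,7], [3,5,6], [3,6,7], [4,5,7], [4,6,7]

so the chain groups are C_0 ≅ Z^7, C_1 ≅ Z^21, C_2 ≅ Z^14.

Boundary ∂_1: C_1 → C_0 is given by ∂[p,q] = [q] − [p]. For instance
  ∂[1,3] = [3] − [1].
This gives a 7×21 integer matrix of rank 6; reducing to Smith normal form yields diagonal entries (1,1,1,1,1,1).

The boundary map ∂_2: C_2 → C_1 acts by ∂[p,q,r] = [q,r] − [p,r] + [p,q]. For instance
  ∂[2,5,7] = [5,7] − [2,7] + [2,5],
  ∂[4,6,7] = [6,7] − [4,7] + [4,6].
The resulting 21×14 matrix has rank 13, and its Smith normal form has invariant factors (1,1,1,1,1,1,1,1,1,1,1,1,1).

Computing H_k = (kernel of ∂_k) / (image of ∂_{k+1}):

  H_0: rank C_0 − rank ∂_1 = 7 − 6 = 1, and the invariant factors of ∂_1 are all 1, so H_0 ≅ Z.
  H_1: rank ker ∂_1 − rank ∂_2 = (21 − 6) − 13 = 2, and the invariant factors of ∂_2 are all 1, so H_1 ≅ Z^2.
  H_2: rank ker ∂_2 − rank ∂_3 = (14 − 13) − 0 = 1, and there is no ∂_3, so H_2 ≅ Z.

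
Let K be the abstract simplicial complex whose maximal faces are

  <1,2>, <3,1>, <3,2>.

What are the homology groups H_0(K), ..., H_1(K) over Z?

H_0 = Z,  H_1 = Z.

We work with the vertex ordering 1 < 2 < 3. The simplices of K, each written with vertices in increasing order, are:

  0-simplices (3): [1], [2], [3]
  1-simplices (3): [1,2], [1,3], [2,3]

giving chain groups C_0 ≅ Z^3, C_1 ≅ Z^3.

The boundary map ∂_1: C_1 → C_0 maps an edge to its endpoints' difference, ∂[p,q] = q − p. For instance
  ∂[1,2] = [2] − [1].
The 3×3 boundary matrix has rank 2 and Smith normal form diag(1,1).

From H_k ≅ ker(∂_k) / im(∂_{k+1}) we obtain:

  H_0: rank C_0 − rank ∂_1 = 3 − 2 = 1, and the invariant factors of ∂_1 are all 1, so H_0 = Z.
  H_1: rank ker ∂_1 − rank ∂_2 = (3 − 2) − 0 = 1, and there is no ∂_2, so H_1 = Z.

As a check, the Euler characteristic is 3 − 3 = 0, which agrees with 1 − 1 = 0.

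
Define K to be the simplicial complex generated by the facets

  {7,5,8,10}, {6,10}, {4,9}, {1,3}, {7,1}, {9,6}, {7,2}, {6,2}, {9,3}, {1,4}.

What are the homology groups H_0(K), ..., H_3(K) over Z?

Take the total order 1 < 2 < 3 < 4 < 5 < 6 < 7 < 8 < 9 < 10 on the vertex set. Then K (dimension 3) consists of the simplices:

  0-simplices (10): [1], [2], [3], [4], [5], [6], [7], [8], [9], [10]
  1-simplices (15): [1,3], [1,4], [1,7], [2,6], [2,7], [3,9], [4,9], [5,7], [5,8], [5,10], [6,9], [6,10], [7,8], [7,10], [8,10]
  2-simplices (4): [5,7,8], [5,7,10], [5,8,10], [7,8,10]
  3-simplices (1): [5,7,8,10]

so the chain groups are C_0 ≅ Z^10, C_1 ≅ Z^15, C_2 ≅ Z^4, C_3 ≅ Z^1.

∂_1: C_1 → C_0 maps an edge to its endpoints' difference, ∂[p,q] = q − p. For instance
  ∂[6,10] = [10] − [6].
This gives a 10×15 integer matrix of rank 9; reducing to Smith normal form yields diagonal entries (1,1,1,1,1,1,1,1,1).

The boundary map ∂_2: C_2 → C_1 sends each 2-simplex [p,q,r] to [q,r] − [p,r] + [p,q]. For instance
  ∂[5,7,8] = [7,8] − [5,8] + [5,7],
  ∂[5,7,10] = [7,10] − [5,10] + [5,7].
This gives a 15×4 integer matrix of rank 3; reducing to Smith normal form yields diagonal entries (1,1,1).

∂_3: C_3 → C_2 sends each 3-simplex σ to the alternating sum Σ_i (−1)^i (σ with its i-th vertex removed). For instance
  ∂[5,7,8,10] = [7,8,10] − [5,8,10] + [5,7,10] − [5,7,8].
The 4×1 boundary matrix has rank 1 and Smith normal form diag(1).

From H_k ≅ ker(∂_k) / im(∂_{k+1}) we obtain:

  H_0: rank C_0 − rank ∂_1 = 10 − 9 = 1, and the invariant factors of ∂_1 are all 1, so H_0 ≅ Z.
  H_1: rank ker ∂_1 − rank ∂_2 = (15 − 9) − 3 = 3, and the invariant factors of ∂_2 are all 1, so H_1 ≅ Z^3.
  H_2: rank ker ∂_2 − rank ∂_3 = (4 − 3) − 1 = 0, and the invariant factors of ∂_3 are all 1, so H_2 ≅ 0.
  H_3: rank ker ∂_3 − rank ∂_4 = (1 − 1) − 0 = 0, and there is no ∂_4, so H_3 ≅ 0.

As a check, the Euler characteristic is 10 − 15 + 4 − 1 = -2, which agrees with 1 − 3 + 0 − 0 = -2.

H_0 ≅ Z,  H_1 ≅ Z^3,  H_2 = 0,  H_3 = 0.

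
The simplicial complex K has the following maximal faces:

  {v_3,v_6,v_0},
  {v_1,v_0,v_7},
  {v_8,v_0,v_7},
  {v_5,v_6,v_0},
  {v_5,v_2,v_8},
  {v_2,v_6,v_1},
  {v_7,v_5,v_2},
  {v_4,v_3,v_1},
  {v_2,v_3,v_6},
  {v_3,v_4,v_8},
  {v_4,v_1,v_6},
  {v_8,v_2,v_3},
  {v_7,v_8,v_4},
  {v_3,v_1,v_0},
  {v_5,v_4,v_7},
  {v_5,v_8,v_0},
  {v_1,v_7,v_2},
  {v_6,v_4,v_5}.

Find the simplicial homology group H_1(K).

K has 9 vertices, 27 edges, 18 triangles.
rank ∂_1 = 8, rank ∂_2 = 18 ⇒ b_1 = 27 − 8 − 18 = 1; ∂_2 has invariant factor(s) [2] giving torsion. So H_1 ≅ Z ⊕ Z/2Z.

H_1 = Z ⊕ Z/2Z.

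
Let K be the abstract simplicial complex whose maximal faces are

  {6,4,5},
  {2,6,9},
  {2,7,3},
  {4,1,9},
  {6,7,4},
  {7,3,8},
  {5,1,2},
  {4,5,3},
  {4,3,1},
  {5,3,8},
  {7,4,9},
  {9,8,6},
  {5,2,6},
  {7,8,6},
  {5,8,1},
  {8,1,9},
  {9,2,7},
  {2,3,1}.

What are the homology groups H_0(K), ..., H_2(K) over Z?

Take the total order 1 < 2 < 3 < 4 < 5 < 6 < 7 < 8 < 9 on the vertex set. Then K (dimension 2) consists of the simplices:

  0-simplices (9): [1], [2], [3], [4], [5], [6], [7], [8], [9]
  1-simplices (27): (27 of them)
  2-simplices (18): [1,2,3], [1,2,5], [1,3,4], [1,4,9], [1,5,8], [1,8,9], [2,3,7], [2,5,6], [2,6,9], [2,7,9], [3,4,5], [3,5,8], [3,7,8], [4,5,6], [4,6,7], [4,7,9], [6,7,8], [6,8,9]

giving chain groups C_0 ≅ Z^9, C_1 ≅ Z^27, C_2 ≅ Z^18.

∂_1: C_1 → C_0 is given by ∂[p,q] = [q] − [p].
The resulting 9×27 matrix has rank 8, and its Smith normal form has invariant factors (1,1,1,1,1,1,1,1).

Boundary ∂_2: C_2 → C_1 acts by ∂[p,q,r] = [q,r] − [p,r] + [p,q]. For instance
  ∂[3,5,8] = [5,8] − [3,8] + [3,5],
  ∂[4,7,9] = [7,9] − [4,9] + [4,7].
This gives a 27×18 integer matrix of rank 18; reducing to Smith normal form yields diagonal entries (1,1,1,1,1,1,1,1,1,1,1,1,1,1,1,1,1,2).

Now H_k = ker ∂_k / im ∂_{k+1}, so:

  H_0: rank C_0 − rank ∂_1 = 9 − 8 = 1, and the invariant factors of ∂_1 are all 1, so H_0 ≅ Z.
  H_1: rank ker ∂_1 − rank ∂_2 = (27 − 8) − 18 = 1, and ∂_2 has invariant factor 2 > 1, so H_1 ≅ Z ⊕ Z/2.
  H_2: rank ker ∂_2 − rank ∂_3 = (18 − 18) − 0 = 0, and there is no ∂_3, so H_2 ≅ 0.

H_0 ≅ Z,  H_1 ≅ Z ⊕ Z/2,  H_2 = 0.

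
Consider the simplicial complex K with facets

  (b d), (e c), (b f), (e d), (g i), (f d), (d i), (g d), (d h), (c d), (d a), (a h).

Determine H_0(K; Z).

H_0 = Z.

Take the total order a < b < c < d < e < f < g < h < i on the vertex set. Then K (dimension 1) consists of the simplices:

  0-simplices (9): a, b, c, d, e, f, g, h, i
  1-simplices (12): ad, ah, bd, bf, cd, ce, de, df, dg, dh, di, gi

Hence C_0 ≅ Z^9, C_1 ≅ Z^12.

∂_1: C_1 → C_0 sends each edge [p,q] (with p < q) to q − p. For instance
  ∂df = f − d.
As a 9×12 matrix over Z this has rank 8, with invariant factors (1,1,1,1,1,1,1,1).

Reading off H_k = ker ∂_k / im ∂_{k+1}:

  H_0: rank C_0 − rank ∂_1 = 9 − 8 = 1, and the invariant factors of ∂_1 are all 1, so H_0 = Z.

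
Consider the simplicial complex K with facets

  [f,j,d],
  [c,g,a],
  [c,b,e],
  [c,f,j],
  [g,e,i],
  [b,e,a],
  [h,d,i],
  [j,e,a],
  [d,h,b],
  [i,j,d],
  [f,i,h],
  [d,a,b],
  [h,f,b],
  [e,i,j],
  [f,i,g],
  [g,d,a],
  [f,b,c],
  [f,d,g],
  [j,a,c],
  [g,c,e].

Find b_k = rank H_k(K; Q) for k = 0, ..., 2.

b_0 = 1, b_1 = 1, b_2 = 0.

Order the vertices as a < b < c < d < e < f < g < h < i < j. Listing each simplex with vertices in this order, K has dimension 2 with simplices:

  0-simplices (10): a, b, c, d, e, f, g, h, i, j
  1-simplices (30): ab, ac, ad, ae, ag, aj, bc, bd, be, bf, bh, ce, cf, cg, cj, df, dg, dh, di, dj, eg, ei, ej, fg, fh, fi, fj, gi, hi, ij
  2-simplices (20): abd, abe, acg, acj, adg, aej, bce, bcf, bdh, bfh, ceg, cfj, dfg, dfj, dhi, dij, egi, eij, fgi, fhi

Hence C_0 ≅ Z^10, C_1 ≅ Z^30, C_2 ≅ Z^20.

The boundary map ∂_1: C_1 → C_0 is given by ∂[p,q] = [q] − [p].
This gives a 10×30 integer matrix of rank 9; reducing to Smith normal form yields diagonal entries (1,1,1,1,1,1,1,1,1).

∂_2: C_2 → C_1 maps a triangle to the signed sum of its edges. For instance
  ∂dfj = fj − dj + df,
  ∂dfg = fg − dg + df.
This gives a 30×20 integer matrix of rank 20; reducing to Smith normal form yields diagonal entries (1,1,1,1,1,1,1,1,1,1,1,1,1,1,1,1,1,1,1,2).

Now H_k = ker ∂_k / im ∂_{k+1}, so:

  H_0: rank C_0 − rank ∂_1 = 10 − 9 = 1, and the invariant factors of ∂_1 are all 1, so H_0 = Z.
  H_1: rank ker ∂_1 − rank ∂_2 = (30 − 9) − 20 = 1, and ∂_2 has invariant factor 2 > 1, so H_1 = Z ⊕ Z/2.
  H_2: rank ker ∂_2 − rank ∂_3 = (20 − 20) − 0 = 0, and there is no ∂_3, so H_2 = 0.

Hence the Betti numbers are b_0 = 1, b_1 = 1, b_2 = 0.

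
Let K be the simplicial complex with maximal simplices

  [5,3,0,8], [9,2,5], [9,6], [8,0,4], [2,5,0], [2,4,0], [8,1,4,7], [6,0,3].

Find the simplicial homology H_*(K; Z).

H_0 = Z,  H_1 = Z,  H_2 = 0,  H_3 = 0.

K has 10 vertices, 21 edges, 13 triangles, 2 3-simplices.
rank ∂_0 = 0, rank ∂_1 = 9 ⇒ b_0 = 10 − 0 − 9 = 1; all invariant factors of ∂_1 are 1 so no torsion. So H_0 ≅ Z.
rank ∂_1 = 9, rank ∂_2 = 11 ⇒ b_1 = 21 − 9 − 11 = 1; all invariant factors of ∂_2 are 1 so no torsion. So H_1 ≅ Z.
rank ∂_2 = 11, rank ∂_3 = 2 ⇒ b_2 = 13 − 11 − 2 = 0; all invariant factors of ∂_3 are 1 so no torsion. So H_2 ≅ 0.
rank ∂_3 = 2, rank ∂_4 = 0 ⇒ b_3 = 2 − 2 − 0 = 0. So H_3 ≅ 0.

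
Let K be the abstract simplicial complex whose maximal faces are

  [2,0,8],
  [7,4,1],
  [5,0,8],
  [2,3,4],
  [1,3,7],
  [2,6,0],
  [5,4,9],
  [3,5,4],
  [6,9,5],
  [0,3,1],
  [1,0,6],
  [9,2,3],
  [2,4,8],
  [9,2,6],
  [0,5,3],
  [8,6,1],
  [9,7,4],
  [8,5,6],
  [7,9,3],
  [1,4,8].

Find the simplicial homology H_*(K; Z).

Fix the vertex order 0 < 1 < 2 < 3 < 4 < 5 < 6 < 7 < 8 < 9 and write every simplex with vertices in increasing order. Then dim K = 2 and the simplices of K are:

  0-simplices (10): [0], [1], [2], [3], [4], [5], [6], [7], [8], [9]
  1-simplices (30): (30 of them)
  2-simplices (20): (20 of them)

Hence C_0 ≅ Z^10, C_1 ≅ Z^30, C_2 ≅ Z^20.

Boundary ∂_1: C_1 → C_0 is given by ∂[p,q] = [q] − [p]. For instance
  ∂[7,9] = [9] − [7].
As a 10×30 matrix over Z this has rank 9, with invariant factors (1,1,1,1,1,1,1,1,1).

Boundary ∂_2: C_2 → C_1 maps a triangle to the signed sum of its edges. For instance
  ∂[0,2,8] = [2,8] − [0,8] + [0,2],
  ∂[5,6,9] = [6,9] − [5,9] + [5,6].
This gives a 30×20 integer matrix of rank 20; reducing to Smith normal form yields diagonal entries (1,1,1,1,1,1,1,1,1,1,1,1,1,1,1,1,1,1,1,2).

From H_k ≅ ker(∂_k) / im(∂_{k+1}) we obtain:

  H_0: rank C_0 − rank ∂_1 = 10 − 9 = 1, and the invariant factors of ∂_1 are all 1, so H_0 ≅ Z.
  H_1: rank ker ∂_1 − rank ∂_2 = (30 − 9) − 20 = 1, and ∂_2 has invariant factor 2 > 1, so H_1 ≅ Z ⊕ Z/2.
  H_2: rank ker ∂_2 − rank ∂_3 = (20 − 20) − 0 = 0, and there is no ∂_3, so H_2 ≅ 0.

As a check, the Euler characteristic is 10 − 30 + 20 = 0, which agrees with 1 − 1 + 0 = 0.

H_0 ≅ Z,  H_1 ≅ Z ⊕ Z/2,  H_2 = 0.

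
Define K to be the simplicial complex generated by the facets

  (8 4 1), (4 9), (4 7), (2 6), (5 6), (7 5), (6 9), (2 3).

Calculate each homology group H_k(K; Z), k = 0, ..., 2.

H_0 = Z,  H_1 = Z,  H_2 = 0.

K has 9 vertices, 10 edges, 1 triangle.
rank ∂_0 = 0, rank ∂_1 = 8 ⇒ b_0 = 9 − 0 − 8 = 1; all invariant factors of ∂_1 are 1 so no torsion. So H_0 ≅ Z.
rank ∂_1 = 8, rank ∂_2 = 1 ⇒ b_1 = 10 − 8 − 1 = 1; all invariant factors of ∂_2 are 1 so no torsion. So H_1 ≅ Z.
rank ∂_2 = 1, rank ∂_3 = 0 ⇒ b_2 = 1 − 1 − 0 = 0. So H_2 ≅ 0.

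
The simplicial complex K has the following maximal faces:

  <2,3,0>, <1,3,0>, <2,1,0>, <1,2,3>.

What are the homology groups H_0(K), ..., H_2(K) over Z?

Fix the vertex order 0 < 1 < 2 < 3 and write every simplex with vertices in increasing order. Then dim K = 2 and the simplices of K are:

  0-simplices (4): [0], [1], [2], [3]
  1-simplices (6): [0,1], [0,2], [0,3], [1,2], [1,3], [2,3]
  2-simplices (4): [0,1,2], [0,1,3], [0,2,3], [1,2,3]

giving chain groups C_0 ≅ Z^4, C_1 ≅ Z^6, C_2 ≅ Z^4.

The boundary map ∂_1: C_1 → C_0 is given by ∂[p,q] = [q] − [p].
The 4×6 boundary matrix has rank 3 and Smith normal form diag(1,1,1).

Boundary ∂_2: C_2 → C_1 maps a triangle to the signed sum of its edges. For instance
  ∂[0,1,3] = [1,3] − [0,3] + [0,1],
  ∂[1,2,3] = [2,3] − [1,3] + [1,2].
As a 6×4 matrix over Z this has rank 3, with invariant factors (1,1,1).

From H_k ≅ ker(∂_k) / im(∂_{k+1}) we obtain:

  H_0: rank C_0 − rank ∂_1 = 4 − 3 = 1, and the invariant factors of ∂_1 are all 1, so H_0 = Z.
  H_1: rank ker ∂_1 − rank ∂_2 = (6 − 3) − 3 = 0, and the invariant factors of ∂_2 are all 1, so H_1 = 0.
  H_2: rank ker ∂_2 − rank ∂_3 = (4 − 3) − 0 = 1, and there is no ∂_3, so H_2 = Z.

As a check, the Euler characteristic is 4 − 6 + 4 = 2, which agrees with 1 − 0 + 1 = 2.

H_0 = Z,  H_1 = 0,  H_2 = Z.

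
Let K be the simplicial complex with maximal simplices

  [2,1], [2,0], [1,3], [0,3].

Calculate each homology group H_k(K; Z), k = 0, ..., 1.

Order the vertices as 0 < 1 < 2 < 3. Listing each simplex with vertices in this order, K has dimension 1 with simplices:

  0-simplices (4): [0], [1], [2], [3]
  1-simplices (4): [0,2], [0,3], [1,2], [1,3]

so the chain groups are C_0 ≅ Z^4, C_1 ≅ Z^4.

The boundary map ∂_1: C_1 → C_0 maps an edge to its endpoints' difference, ∂[p,q] = q − p.
The 4×4 boundary matrix has rank 3 and Smith normal form diag(1,1,1).

From H_k ≅ ker(∂_k) / im(∂_{k+1}) we obtain:

  H_0: rank C_0 − rank ∂_1 = 4 − 3 = 1, and the invariant factors of ∂_1 are all 1, so H_0 ≅ Z.
  H_1: rank ker ∂_1 − rank ∂_2 = (4 − 3) − 0 = 1, and there is no ∂_2, so H_1 ≅ Z.

H_0 = Z,  H_1 = Z.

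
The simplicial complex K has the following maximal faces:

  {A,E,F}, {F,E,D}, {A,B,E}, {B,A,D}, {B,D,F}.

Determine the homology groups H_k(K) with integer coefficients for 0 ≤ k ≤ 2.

H_0 = Z,  H_1 = Z,  H_2 = 0.

Fix the vertex order A < B < D < E < F and write every simplex with vertices in increasing order. Then dim K = 2 and the simplices of K are:

  0-simplices (5): A, B, D, E, F
  1-simplices (10): AB, AD, AE, AF, BD, BE, BF, DE, DF, EF
  2-simplices (5): ABD, ABE, AEF, BDF, DEF

so the chain groups are C_0 ≅ Z^5, C_1 ≅ Z^10, C_2 ≅ Z^5.

The boundary map ∂_1: C_1 → C_0 sends each edge [p,q] (with p < q) to q − p.
This gives a 5×10 integer matrix of rank 4; reducing to Smith normal form yields diagonal entries (1,1,1,1).

The boundary map ∂_2: C_2 → C_1 maps a triangle to the signed sum of its edges. For instance
  ∂AEF = EF − AF + AE,
  ∂ABE = BE − AE + AB.
This gives a 10×5 integer matrix of rank 5; reducing to Smith normal form yields diagonal entries (1,1,1,1,1).

Reading off H_k = ker ∂_k / im ∂_{k+1}:

  H_0: rank C_0 − rank ∂_1 = 5 − 4 = 1, and the invariant factors of ∂_1 are all 1, so H_0 = Z.
  H_1: rank ker ∂_1 − rank ∂_2 = (10 − 4) − 5 = 1, and the invariant factors of ∂_2 are all 1, so H_1 = Z.
  H_2: rank ker ∂_2 − rank ∂_3 = (5 − 5) − 0 = 0, and there is no ∂_3, so H_2 = 0.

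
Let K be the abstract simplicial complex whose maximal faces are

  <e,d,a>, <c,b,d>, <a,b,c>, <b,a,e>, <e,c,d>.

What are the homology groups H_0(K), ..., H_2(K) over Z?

K has 5 vertices, 10 edges, 5 triangles.
rank ∂_0 = 0, rank ∂_1 = 4 ⇒ b_0 = 5 − 0 − 4 = 1; all invariant factors of ∂_1 are 1 so no torsion. So H_0 ≅ Z.
rank ∂_1 = 4, rank ∂_2 = 5 ⇒ b_1 = 10 − 4 − 5 = 1; all invariant factors of ∂_2 are 1 so no torsion. So H_1 ≅ Z.
rank ∂_2 = 5, rank ∂_3 = 0 ⇒ b_2 = 5 − 5 − 0 = 0. So H_2 ≅ 0.

H_0 ≅ Z,  H_1 ≅ Z,  H_2 = 0.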